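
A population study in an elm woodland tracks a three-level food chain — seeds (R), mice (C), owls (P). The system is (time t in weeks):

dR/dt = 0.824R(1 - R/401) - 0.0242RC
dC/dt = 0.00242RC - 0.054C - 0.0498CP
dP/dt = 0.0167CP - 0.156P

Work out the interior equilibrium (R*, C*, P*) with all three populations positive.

From dP/dt = 0: 0.0167C* = 0.156, so C* = 9.34.
From dR/dt = 0: 0.824(1 - R*/401) = 0.0242·9.34, giving R* = 401·(1 - 0.274) = 291.
From dC/dt = 0: 0.00242·291 - 0.054 = 0.0498P*, so P* = 0.65/0.0498 = 13.1.

R* ≈ 291, C* ≈ 9.34, P* ≈ 13.1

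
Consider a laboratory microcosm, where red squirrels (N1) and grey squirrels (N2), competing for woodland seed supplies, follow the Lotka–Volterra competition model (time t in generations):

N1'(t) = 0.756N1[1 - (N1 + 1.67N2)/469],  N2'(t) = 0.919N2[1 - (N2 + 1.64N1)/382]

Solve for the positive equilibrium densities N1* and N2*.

N1* ≈ 97.2, N2* ≈ 223

Setting both brackets to zero gives the nullclines N1 + 1.67N2 = 469 and 1.64N1 + N2 = 382.
Substituting N2 = 382 - 1.64N1 into the first: N1(1 - 1.67·1.64) = 469 - 1.67·382.
So N1* = -169/-1.74 = 97.2, and then N2* = 382 - 1.64·97.2 = 223.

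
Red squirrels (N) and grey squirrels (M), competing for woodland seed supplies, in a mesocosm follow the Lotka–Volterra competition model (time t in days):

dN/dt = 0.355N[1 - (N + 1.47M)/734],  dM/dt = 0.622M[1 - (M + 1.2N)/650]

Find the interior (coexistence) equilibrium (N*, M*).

N* ≈ 290, M* ≈ 302

Setting both brackets to zero gives the nullclines N + 1.47M = 734 and 1.2N + M = 650.
Substituting M = 650 - 1.2N into the first: N(1 - 1.47·1.2) = 734 - 1.47·650.
So N* = -222/-0.764 = 290, and then M* = 650 - 1.2·290 = 302.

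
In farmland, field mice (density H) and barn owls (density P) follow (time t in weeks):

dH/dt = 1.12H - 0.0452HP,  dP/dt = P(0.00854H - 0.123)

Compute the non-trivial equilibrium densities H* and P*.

H* ≈ 14.4, P* ≈ 24.8

Set dP/dt = 0 with P > 0: 0.00854H - 0.123 = 0, so H* = 0.123/0.00854 = 14.4.
Set dH/dt = 0 with H > 0: 1.12 - 0.0452P = 0, so P* = 1.12/0.0452 = 24.8.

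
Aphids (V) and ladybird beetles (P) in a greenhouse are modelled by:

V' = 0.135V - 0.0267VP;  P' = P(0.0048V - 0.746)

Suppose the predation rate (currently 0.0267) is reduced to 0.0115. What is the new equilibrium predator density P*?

P* ≈ 11.7

At the interior fixed point, setting dV/dt = 0 with V > 0 fixes P* = (prey growth rate)/(VP coefficient) — independent of the other coefficients.
With the change, P* = 0.135/0.0115 = 11.7; it rises from 5.06.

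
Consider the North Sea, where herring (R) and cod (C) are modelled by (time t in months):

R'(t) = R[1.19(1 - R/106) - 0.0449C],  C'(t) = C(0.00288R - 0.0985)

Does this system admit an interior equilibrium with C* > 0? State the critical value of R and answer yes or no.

The predator equation gives dC/dt > 0 only when R > 0.0985/0.00288 = 34.2.
Without the predator, R → K = 106. Since 106 > 34.2, the predator can invade and persist.

Threshold R = 34.2; K > 34.2, so yes, the predator persists.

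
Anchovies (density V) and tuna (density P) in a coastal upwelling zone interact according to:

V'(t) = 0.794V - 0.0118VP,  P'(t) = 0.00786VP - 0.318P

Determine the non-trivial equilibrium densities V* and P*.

V* ≈ 40.5, P* ≈ 67.3

Set dP/dt = 0 with P > 0: 0.00786V - 0.318 = 0, so V* = 0.318/0.00786 = 40.5.
Set dV/dt = 0 with V > 0: 0.794 - 0.0118P = 0, so P* = 0.794/0.0118 = 67.3.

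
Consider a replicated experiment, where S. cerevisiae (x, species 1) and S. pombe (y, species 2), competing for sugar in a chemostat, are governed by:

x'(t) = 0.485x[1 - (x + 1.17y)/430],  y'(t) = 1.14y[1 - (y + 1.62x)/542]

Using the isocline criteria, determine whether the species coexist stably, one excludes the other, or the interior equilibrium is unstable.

unstable coexistence (outcome depends on initial conditions)

Compare the nullcline intercepts: K1/α12 = 430/1.17 = 368 < K2 = 542; K2/α21 = 542/1.62 = 335 < K1 = 430.
Since both are reversed, neither can invade when rare; the interior point is a saddle.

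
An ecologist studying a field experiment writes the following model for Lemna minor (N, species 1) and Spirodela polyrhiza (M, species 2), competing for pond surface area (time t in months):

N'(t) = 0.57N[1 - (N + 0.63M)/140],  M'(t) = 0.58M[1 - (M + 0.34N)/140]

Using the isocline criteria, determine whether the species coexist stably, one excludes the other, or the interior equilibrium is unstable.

Compare the nullcline intercepts: K1/α12 = 140/0.63 = 222 > K2 = 140; K2/α21 = 140/0.34 = 412 > K1 = 140.
Since both inequalities hold, each species can invade when rare, so the interior equilibrium is stable.

stable coexistence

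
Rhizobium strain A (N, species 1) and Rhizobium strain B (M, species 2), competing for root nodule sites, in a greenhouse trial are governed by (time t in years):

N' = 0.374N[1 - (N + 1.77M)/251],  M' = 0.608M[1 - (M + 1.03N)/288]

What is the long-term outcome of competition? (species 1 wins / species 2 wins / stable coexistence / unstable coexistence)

Compare the nullcline intercepts: K1/α12 = 251/1.77 = 142 < K2 = 288; K2/α21 = 288/1.03 = 280 > K1 = 251.
Since the inequalities point opposite ways, species 2 can invade but species 1 cannot.

species 2 excludes species 1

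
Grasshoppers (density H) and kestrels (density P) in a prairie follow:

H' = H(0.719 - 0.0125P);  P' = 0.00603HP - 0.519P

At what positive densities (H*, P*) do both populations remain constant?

Set dP/dt = 0 with P > 0: 0.00603H - 0.519 = 0, so H* = 0.519/0.00603 = 86.1.
Set dH/dt = 0 with H > 0: 0.719 - 0.0125P = 0, so P* = 0.719/0.0125 = 57.5.

H* ≈ 86.1, P* ≈ 57.5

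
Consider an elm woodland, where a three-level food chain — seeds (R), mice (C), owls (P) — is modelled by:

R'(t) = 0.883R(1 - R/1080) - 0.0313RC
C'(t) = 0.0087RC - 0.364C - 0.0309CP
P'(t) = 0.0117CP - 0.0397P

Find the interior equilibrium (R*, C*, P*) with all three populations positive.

From dP/dt = 0: 0.0117C* = 0.0397, so C* = 3.39.
From dR/dt = 0: 0.883(1 - R*/1080) = 0.0313·3.39, giving R* = 1080·(1 - 0.12) = 950.
From dC/dt = 0: 0.0087·950 - 0.364 = 0.0309P*, so P* = 7.9/0.0309 = 256.

R* ≈ 950, C* ≈ 3.39, P* ≈ 256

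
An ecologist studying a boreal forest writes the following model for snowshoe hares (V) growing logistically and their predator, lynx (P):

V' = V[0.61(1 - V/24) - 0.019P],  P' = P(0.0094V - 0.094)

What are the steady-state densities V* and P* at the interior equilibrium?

V* ≈ 10, P* ≈ 18.7

From dP/dt = 0 with P > 0: 0.0094V* = 0.094, so V* = 10.
Substitute into dV/dt = 0: 0.61(1 - 10/24) = 0.019P*.
The bracket is 0.583, giving P* = 0.356/0.019 = 18.7.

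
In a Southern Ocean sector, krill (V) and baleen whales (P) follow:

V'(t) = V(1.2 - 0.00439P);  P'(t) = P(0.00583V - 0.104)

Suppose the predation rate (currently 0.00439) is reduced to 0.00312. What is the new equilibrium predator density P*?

P* ≈ 385

At the interior fixed point, setting dV/dt = 0 with V > 0 fixes P* = (prey growth rate)/(VP coefficient) — independent of the other coefficients.
With the change, P* = 1.2/0.00312 = 385; it rises from 273.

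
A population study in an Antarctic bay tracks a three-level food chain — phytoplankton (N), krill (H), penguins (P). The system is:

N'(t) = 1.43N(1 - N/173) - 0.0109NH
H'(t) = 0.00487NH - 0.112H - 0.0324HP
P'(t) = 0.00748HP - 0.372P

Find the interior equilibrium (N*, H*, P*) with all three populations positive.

N* ≈ 107, H* ≈ 49.7, P* ≈ 12.7

From dP/dt = 0: 0.00748H* = 0.372, so H* = 49.7.
From dN/dt = 0: 1.43(1 - N*/173) = 0.0109·49.7, giving N* = 173·(1 - 0.379) = 107.
From dH/dt = 0: 0.00487·107 - 0.112 = 0.0324P*, so P* = 0.411/0.0324 = 12.7.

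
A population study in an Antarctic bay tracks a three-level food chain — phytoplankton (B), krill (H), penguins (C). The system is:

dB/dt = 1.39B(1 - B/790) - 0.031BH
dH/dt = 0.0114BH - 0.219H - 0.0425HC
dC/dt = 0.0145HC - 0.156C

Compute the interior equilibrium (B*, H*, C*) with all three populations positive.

From dC/dt = 0: 0.0145H* = 0.156, so H* = 10.8.
From dB/dt = 0: 1.39(1 - B*/790) = 0.031·10.8, giving B* = 790·(1 - 0.24) = 600.
From dH/dt = 0: 0.0114·600 - 0.219 = 0.0425C*, so C* = 6.63/0.0425 = 156.

B* ≈ 600, H* ≈ 10.8, C* ≈ 156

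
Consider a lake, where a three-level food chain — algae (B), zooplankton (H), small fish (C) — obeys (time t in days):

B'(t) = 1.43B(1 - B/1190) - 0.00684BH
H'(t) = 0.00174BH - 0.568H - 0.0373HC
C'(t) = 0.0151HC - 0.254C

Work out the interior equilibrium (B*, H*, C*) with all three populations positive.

From dC/dt = 0: 0.0151H* = 0.254, so H* = 16.8.
From dB/dt = 0: 1.43(1 - B*/1190) = 0.00684·16.8, giving B* = 1190·(1 - 0.0805) = 1090.
From dH/dt = 0: 0.00174·1090 - 0.568 = 0.0373C*, so C* = 1.34/0.0373 = 35.8.

B* ≈ 1090, H* ≈ 16.8, C* ≈ 35.8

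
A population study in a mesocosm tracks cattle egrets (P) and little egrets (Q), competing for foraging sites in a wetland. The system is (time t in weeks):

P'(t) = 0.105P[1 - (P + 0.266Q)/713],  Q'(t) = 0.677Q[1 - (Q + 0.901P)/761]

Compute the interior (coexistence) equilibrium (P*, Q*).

P* ≈ 672, Q* ≈ 156

Setting both brackets to zero gives the nullclines P + 0.266Q = 713 and 0.901P + Q = 761.
Substituting Q = 761 - 0.901P into the first: P(1 - 0.266·0.901) = 713 - 0.266·761.
So P* = 511/0.76 = 672, and then Q* = 761 - 0.901·672 = 156.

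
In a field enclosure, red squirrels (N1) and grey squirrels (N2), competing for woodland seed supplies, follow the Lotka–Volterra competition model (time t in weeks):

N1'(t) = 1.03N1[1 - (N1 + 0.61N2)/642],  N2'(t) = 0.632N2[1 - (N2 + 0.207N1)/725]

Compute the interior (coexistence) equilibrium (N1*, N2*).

N1* ≈ 229, N2* ≈ 678

Setting both brackets to zero gives the nullclines N1 + 0.61N2 = 642 and 0.207N1 + N2 = 725.
Substituting N2 = 725 - 0.207N1 into the first: N1(1 - 0.61·0.207) = 642 - 0.61·725.
So N1* = 200/0.874 = 229, and then N2* = 725 - 0.207·229 = 678.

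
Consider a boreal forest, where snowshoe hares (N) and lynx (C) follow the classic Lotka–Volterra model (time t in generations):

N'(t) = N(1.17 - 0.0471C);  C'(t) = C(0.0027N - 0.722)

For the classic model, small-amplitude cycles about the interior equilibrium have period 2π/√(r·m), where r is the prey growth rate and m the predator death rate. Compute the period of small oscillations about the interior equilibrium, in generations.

T ≈ 6.84 generations

Here r = 1.17 and m = 0.722, so r·m = 0.845.
ω = √0.845 = 0.919 per generation, hence T = 2π/ω ≈ 6.84 generations.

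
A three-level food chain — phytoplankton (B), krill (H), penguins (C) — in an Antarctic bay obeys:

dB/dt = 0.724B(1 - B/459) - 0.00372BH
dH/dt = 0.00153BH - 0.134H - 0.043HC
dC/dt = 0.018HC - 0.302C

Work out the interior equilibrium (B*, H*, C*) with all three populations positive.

B* ≈ 419, H* ≈ 16.8, C* ≈ 11.8

From dC/dt = 0: 0.018H* = 0.302, so H* = 16.8.
From dB/dt = 0: 0.724(1 - B*/459) = 0.00372·16.8, giving B* = 459·(1 - 0.0862) = 419.
From dH/dt = 0: 0.00153·419 - 0.134 = 0.043C*, so C* = 0.508/0.043 = 11.8.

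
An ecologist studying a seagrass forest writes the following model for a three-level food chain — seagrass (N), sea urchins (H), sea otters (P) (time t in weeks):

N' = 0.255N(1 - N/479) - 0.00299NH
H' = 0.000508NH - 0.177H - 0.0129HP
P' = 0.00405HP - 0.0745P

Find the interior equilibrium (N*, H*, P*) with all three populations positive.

From dP/dt = 0: 0.00405H* = 0.0745, so H* = 18.4.
From dN/dt = 0: 0.255(1 - N*/479) = 0.00299·18.4, giving N* = 479·(1 - 0.216) = 376.
From dH/dt = 0: 0.000508·376 - 0.177 = 0.0129P*, so P* = 0.0138/0.0129 = 1.07.

N* ≈ 376, H* ≈ 18.4, P* ≈ 1.07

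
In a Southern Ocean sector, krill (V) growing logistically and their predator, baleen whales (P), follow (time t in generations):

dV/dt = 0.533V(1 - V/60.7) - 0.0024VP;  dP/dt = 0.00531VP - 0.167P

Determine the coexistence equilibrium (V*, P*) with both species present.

V* ≈ 31.5, P* ≈ 107

From dP/dt = 0 with P > 0: 0.00531V* = 0.167, so V* = 31.5.
Substitute into dV/dt = 0: 0.533(1 - 31.5/60.7) = 0.0024P*.
The bracket is 0.482, giving P* = 0.257/0.0024 = 107.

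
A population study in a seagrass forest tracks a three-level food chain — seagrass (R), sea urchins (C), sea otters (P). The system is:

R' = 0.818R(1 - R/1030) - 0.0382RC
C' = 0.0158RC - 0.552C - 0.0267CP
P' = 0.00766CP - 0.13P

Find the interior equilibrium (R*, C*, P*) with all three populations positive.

From dP/dt = 0: 0.00766C* = 0.13, so C* = 17.
From dR/dt = 0: 0.818(1 - R*/1030) = 0.0382·17, giving R* = 1030·(1 - 0.793) = 214.
From dC/dt = 0: 0.0158·214 - 0.552 = 0.0267P*, so P* = 2.82/0.0267 = 106.

R* ≈ 214, C* ≈ 17, P* ≈ 106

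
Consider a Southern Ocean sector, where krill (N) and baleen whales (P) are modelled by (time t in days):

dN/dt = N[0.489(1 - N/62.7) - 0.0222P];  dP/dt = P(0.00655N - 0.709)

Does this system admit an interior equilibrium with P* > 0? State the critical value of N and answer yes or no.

The predator equation gives dP/dt > 0 only when N > 0.709/0.00655 = 108.
Without the predator, N → K = 62.7. Since 62.7 < 108, the predator cannot invade.

Threshold N = 108; K < 108, so no, the predator goes extinct.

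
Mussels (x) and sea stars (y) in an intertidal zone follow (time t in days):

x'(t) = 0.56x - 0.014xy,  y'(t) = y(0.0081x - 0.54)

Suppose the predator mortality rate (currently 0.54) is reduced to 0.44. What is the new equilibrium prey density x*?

At the interior fixed point, setting dy/dt = 0 with y > 0 fixes x* = (predator death rate)/(xy coefficient) — independent of the other coefficients.
With the change, x* = 0.44/0.0081 = 54.3; it falls from 66.7.

x* ≈ 54.3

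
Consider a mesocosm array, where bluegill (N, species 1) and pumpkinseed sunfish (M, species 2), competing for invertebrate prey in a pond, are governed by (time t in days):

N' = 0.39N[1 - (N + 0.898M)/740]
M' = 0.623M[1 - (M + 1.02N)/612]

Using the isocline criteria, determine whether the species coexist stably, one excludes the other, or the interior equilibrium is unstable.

species 1 excludes species 2

Compare the nullcline intercepts: K1/α12 = 740/0.898 = 824 > K2 = 612; K2/α21 = 612/1.02 = 600 < K1 = 740.
Since the inequalities point opposite ways, species 1 can invade but species 2 cannot.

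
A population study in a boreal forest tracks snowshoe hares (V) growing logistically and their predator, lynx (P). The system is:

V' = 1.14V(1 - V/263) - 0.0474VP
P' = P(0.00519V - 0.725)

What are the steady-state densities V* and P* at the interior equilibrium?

From dP/dt = 0 with P > 0: 0.00519V* = 0.725, so V* = 140.
Substitute into dV/dt = 0: 1.14(1 - 140/263) = 0.0474P*.
The bracket is 0.469, giving P* = 0.534/0.0474 = 11.3.

V* ≈ 140, P* ≈ 11.3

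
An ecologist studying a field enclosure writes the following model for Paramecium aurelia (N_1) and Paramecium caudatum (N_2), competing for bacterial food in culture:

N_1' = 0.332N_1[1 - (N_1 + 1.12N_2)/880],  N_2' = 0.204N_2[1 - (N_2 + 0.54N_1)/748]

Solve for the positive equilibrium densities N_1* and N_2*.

N_1* ≈ 107, N_2* ≈ 690

Setting both brackets to zero gives the nullclines N_1 + 1.12N_2 = 880 and 0.54N_1 + N_2 = 748.
Substituting N_2 = 748 - 0.54N_1 into the first: N_1(1 - 1.12·0.54) = 880 - 1.12·748.
So N_1* = 42.2/0.395 = 107, and then N_2* = 748 - 0.54·107 = 690.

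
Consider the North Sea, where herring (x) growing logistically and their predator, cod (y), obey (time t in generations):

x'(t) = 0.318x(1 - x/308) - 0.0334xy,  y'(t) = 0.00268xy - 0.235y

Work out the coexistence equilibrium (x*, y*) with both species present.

From dy/dt = 0 with y > 0: 0.00268x* = 0.235, so x* = 87.7.
Substitute into dx/dt = 0: 0.318(1 - 87.7/308) = 0.0334y*.
The bracket is 0.715, giving y* = 0.227/0.0334 = 6.81.

x* ≈ 87.7, y* ≈ 6.81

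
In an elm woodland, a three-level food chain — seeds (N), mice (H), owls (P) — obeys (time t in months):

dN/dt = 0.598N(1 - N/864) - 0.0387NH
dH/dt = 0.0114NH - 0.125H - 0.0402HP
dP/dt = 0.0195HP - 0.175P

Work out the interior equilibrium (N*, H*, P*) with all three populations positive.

N* ≈ 362, H* ≈ 8.97, P* ≈ 99.6

From dP/dt = 0: 0.0195H* = 0.175, so H* = 8.97.
From dN/dt = 0: 0.598(1 - N*/864) = 0.0387·8.97, giving N* = 864·(1 - 0.581) = 362.
From dH/dt = 0: 0.0114·362 - 0.125 = 0.0402P*, so P* = 4/0.0402 = 99.6.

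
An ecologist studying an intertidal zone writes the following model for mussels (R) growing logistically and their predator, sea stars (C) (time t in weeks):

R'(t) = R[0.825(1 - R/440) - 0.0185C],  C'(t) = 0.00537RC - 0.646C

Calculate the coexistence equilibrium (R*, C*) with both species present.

From dC/dt = 0 with C > 0: 0.00537R* = 0.646, so R* = 120.
Substitute into dR/dt = 0: 0.825(1 - 120/440) = 0.0185C*.
The bracket is 0.727, giving C* = 0.599/0.0185 = 32.4.

R* ≈ 120, C* ≈ 32.4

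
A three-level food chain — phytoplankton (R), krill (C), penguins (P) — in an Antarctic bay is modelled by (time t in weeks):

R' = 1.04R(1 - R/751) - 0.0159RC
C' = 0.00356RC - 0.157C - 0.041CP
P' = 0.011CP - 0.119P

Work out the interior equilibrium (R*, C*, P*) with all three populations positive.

From dP/dt = 0: 0.011C* = 0.119, so C* = 10.8.
From dR/dt = 0: 1.04(1 - R*/751) = 0.0159·10.8, giving R* = 751·(1 - 0.165) = 627.
From dC/dt = 0: 0.00356·627 - 0.157 = 0.041P*, so P* = 2.07/0.041 = 50.6.

R* ≈ 627, C* ≈ 10.8, P* ≈ 50.6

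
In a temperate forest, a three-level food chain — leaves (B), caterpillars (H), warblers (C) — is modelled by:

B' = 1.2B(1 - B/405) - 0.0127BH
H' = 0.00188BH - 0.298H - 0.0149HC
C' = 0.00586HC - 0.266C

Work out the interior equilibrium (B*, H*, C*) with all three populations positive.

B* ≈ 210, H* ≈ 45.4, C* ≈ 6.55

From dC/dt = 0: 0.00586H* = 0.266, so H* = 45.4.
From dB/dt = 0: 1.2(1 - B*/405) = 0.0127·45.4, giving B* = 405·(1 - 0.48) = 210.
From dH/dt = 0: 0.00188·210 - 0.298 = 0.0149C*, so C* = 0.0976/0.0149 = 6.55.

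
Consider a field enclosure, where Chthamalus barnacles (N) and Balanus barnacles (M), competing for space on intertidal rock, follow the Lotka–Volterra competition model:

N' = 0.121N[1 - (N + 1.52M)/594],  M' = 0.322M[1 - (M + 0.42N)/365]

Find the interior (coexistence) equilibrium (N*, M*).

N* ≈ 108, M* ≈ 319

Setting both brackets to zero gives the nullclines N + 1.52M = 594 and 0.42N + M = 365.
Substituting M = 365 - 0.42N into the first: N(1 - 1.52·0.42) = 594 - 1.52·365.
So N* = 39.2/0.362 = 108, and then M* = 365 - 0.42·108 = 319.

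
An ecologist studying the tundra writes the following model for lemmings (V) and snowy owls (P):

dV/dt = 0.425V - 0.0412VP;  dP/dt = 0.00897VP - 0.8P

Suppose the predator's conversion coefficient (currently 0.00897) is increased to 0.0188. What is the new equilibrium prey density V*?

V* ≈ 42.6

At the interior fixed point, setting dP/dt = 0 with P > 0 fixes V* = (predator death rate)/(VP coefficient) — independent of the other coefficients.
With the change, V* = 0.8/0.0188 = 42.6; it falls from 89.2.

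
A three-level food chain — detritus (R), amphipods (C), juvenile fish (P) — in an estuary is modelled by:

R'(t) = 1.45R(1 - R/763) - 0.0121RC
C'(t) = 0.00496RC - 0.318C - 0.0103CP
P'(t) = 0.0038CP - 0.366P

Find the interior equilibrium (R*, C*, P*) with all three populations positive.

From dP/dt = 0: 0.0038C* = 0.366, so C* = 96.3.
From dR/dt = 0: 1.45(1 - R*/763) = 0.0121·96.3, giving R* = 763·(1 - 0.804) = 150.
From dC/dt = 0: 0.00496·150 - 0.318 = 0.0103P*, so P* = 0.425/0.0103 = 41.2.

R* ≈ 150, C* ≈ 96.3, P* ≈ 41.2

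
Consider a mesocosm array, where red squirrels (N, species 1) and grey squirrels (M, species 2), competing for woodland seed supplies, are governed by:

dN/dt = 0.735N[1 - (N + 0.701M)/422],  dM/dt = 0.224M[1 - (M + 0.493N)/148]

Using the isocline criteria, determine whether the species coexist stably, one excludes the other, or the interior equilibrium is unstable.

species 1 excludes species 2

Compare the nullcline intercepts: K1/α12 = 422/0.701 = 602 > K2 = 148; K2/α21 = 148/0.493 = 300 < K1 = 422.
Since the inequalities point opposite ways, species 1 can invade but species 2 cannot.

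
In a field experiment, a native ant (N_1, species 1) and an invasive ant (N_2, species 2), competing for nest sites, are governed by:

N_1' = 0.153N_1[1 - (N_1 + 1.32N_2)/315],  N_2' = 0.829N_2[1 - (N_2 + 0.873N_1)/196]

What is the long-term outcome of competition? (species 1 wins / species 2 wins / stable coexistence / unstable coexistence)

species 1 excludes species 2

Compare the nullcline intercepts: K1/α12 = 315/1.32 = 239 > K2 = 196; K2/α21 = 196/0.873 = 225 < K1 = 315.
Since the inequalities point opposite ways, species 1 can invade but species 2 cannot.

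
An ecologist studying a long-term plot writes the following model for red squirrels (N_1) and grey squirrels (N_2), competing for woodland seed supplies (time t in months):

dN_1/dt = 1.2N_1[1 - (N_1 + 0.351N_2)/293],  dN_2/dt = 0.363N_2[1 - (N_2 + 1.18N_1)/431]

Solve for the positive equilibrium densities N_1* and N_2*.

N_1* ≈ 242, N_2* ≈ 146

Setting both brackets to zero gives the nullclines N_1 + 0.351N_2 = 293 and 1.18N_1 + N_2 = 431.
Substituting N_2 = 431 - 1.18N_1 into the first: N_1(1 - 0.351·1.18) = 293 - 0.351·431.
So N_1* = 142/0.586 = 242, and then N_2* = 431 - 1.18·242 = 146.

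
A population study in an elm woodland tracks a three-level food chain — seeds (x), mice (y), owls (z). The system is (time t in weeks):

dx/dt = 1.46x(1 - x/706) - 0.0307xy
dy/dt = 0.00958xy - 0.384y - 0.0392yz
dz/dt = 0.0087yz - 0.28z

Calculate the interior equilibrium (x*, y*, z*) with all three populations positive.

From dz/dt = 0: 0.0087y* = 0.28, so y* = 32.2.
From dx/dt = 0: 1.46(1 - x*/706) = 0.0307·32.2, giving x* = 706·(1 - 0.677) = 228.
From dy/dt = 0: 0.00958·228 - 0.384 = 0.0392z*, so z* = 1.8/0.0392 = 46.

x* ≈ 228, y* ≈ 32.2, z* ≈ 46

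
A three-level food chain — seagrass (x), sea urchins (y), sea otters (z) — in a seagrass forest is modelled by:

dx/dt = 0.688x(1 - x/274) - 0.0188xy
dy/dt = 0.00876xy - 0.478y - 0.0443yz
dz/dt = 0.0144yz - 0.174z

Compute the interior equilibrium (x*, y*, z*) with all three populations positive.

x* ≈ 184, y* ≈ 12.1, z* ≈ 25.5

From dz/dt = 0: 0.0144y* = 0.174, so y* = 12.1.
From dx/dt = 0: 0.688(1 - x*/274) = 0.0188·12.1, giving x* = 274·(1 - 0.33) = 184.
From dy/dt = 0: 0.00876·184 - 0.478 = 0.0443z*, so z* = 1.13/0.0443 = 25.5.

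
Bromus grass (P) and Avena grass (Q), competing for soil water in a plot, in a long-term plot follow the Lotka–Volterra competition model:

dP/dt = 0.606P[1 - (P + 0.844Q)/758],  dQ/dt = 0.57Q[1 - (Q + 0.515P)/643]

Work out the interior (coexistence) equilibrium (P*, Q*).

Setting both brackets to zero gives the nullclines P + 0.844Q = 758 and 0.515P + Q = 643.
Substituting Q = 643 - 0.515P into the first: P(1 - 0.844·0.515) = 758 - 0.844·643.
So P* = 215/0.565 = 381, and then Q* = 643 - 0.515·381 = 447.

P* ≈ 381, Q* ≈ 447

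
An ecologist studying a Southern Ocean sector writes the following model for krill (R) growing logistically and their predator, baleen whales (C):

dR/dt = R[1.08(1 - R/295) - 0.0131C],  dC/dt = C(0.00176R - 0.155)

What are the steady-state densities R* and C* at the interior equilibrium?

From dC/dt = 0 with C > 0: 0.00176R* = 0.155, so R* = 88.1.
Substitute into dR/dt = 0: 1.08(1 - 88.1/295) = 0.0131C*.
The bracket is 0.701, giving C* = 0.758/0.0131 = 57.8.

R* ≈ 88.1, C* ≈ 57.8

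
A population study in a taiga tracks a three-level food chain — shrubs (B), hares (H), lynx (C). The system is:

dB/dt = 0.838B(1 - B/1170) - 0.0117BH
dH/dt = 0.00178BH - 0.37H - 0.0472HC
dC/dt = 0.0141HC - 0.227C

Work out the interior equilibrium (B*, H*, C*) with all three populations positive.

B* ≈ 907, H* ≈ 16.1, C* ≈ 26.4

From dC/dt = 0: 0.0141H* = 0.227, so H* = 16.1.
From dB/dt = 0: 0.838(1 - B*/1170) = 0.0117·16.1, giving B* = 1170·(1 - 0.225) = 907.
From dH/dt = 0: 0.00178·907 - 0.37 = 0.0472C*, so C* = 1.24/0.0472 = 26.4.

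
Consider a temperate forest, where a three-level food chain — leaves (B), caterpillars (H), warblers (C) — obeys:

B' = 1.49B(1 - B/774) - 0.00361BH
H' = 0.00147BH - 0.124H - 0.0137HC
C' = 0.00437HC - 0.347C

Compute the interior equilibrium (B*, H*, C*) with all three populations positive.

B* ≈ 625, H* ≈ 79.4, C* ≈ 58

From dC/dt = 0: 0.00437H* = 0.347, so H* = 79.4.
From dB/dt = 0: 1.49(1 - B*/774) = 0.00361·79.4, giving B* = 774·(1 - 0.192) = 625.
From dH/dt = 0: 0.00147·625 - 0.124 = 0.0137C*, so C* = 0.795/0.0137 = 58.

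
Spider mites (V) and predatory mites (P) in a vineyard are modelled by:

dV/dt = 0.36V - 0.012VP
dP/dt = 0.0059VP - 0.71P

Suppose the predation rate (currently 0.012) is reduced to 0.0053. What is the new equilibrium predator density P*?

At the interior fixed point, setting dV/dt = 0 with V > 0 fixes P* = (prey growth rate)/(VP coefficient) — independent of the other coefficients.
With the change, P* = 0.36/0.0053 = 67.9; it rises from 30.

P* ≈ 67.9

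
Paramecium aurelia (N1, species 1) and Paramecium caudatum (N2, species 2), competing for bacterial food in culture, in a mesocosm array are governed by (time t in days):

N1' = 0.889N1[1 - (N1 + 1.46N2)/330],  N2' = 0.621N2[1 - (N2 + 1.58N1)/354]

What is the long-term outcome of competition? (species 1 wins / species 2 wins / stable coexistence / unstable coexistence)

unstable coexistence (outcome depends on initial conditions)

Compare the nullcline intercepts: K1/α12 = 330/1.46 = 226 < K2 = 354; K2/α21 = 354/1.58 = 224 < K1 = 330.
Since both are reversed, neither can invade when rare; the interior point is a saddle.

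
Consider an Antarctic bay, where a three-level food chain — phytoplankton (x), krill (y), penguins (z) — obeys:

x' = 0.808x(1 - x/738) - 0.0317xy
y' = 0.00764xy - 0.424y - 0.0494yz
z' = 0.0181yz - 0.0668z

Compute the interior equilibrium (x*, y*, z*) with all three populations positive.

x* ≈ 631, y* ≈ 3.69, z* ≈ 89

From dz/dt = 0: 0.0181y* = 0.0668, so y* = 3.69.
From dx/dt = 0: 0.808(1 - x*/738) = 0.0317·3.69, giving x* = 738·(1 - 0.145) = 631.
From dy/dt = 0: 0.00764·631 - 0.424 = 0.0494z*, so z* = 4.4/0.0494 = 89.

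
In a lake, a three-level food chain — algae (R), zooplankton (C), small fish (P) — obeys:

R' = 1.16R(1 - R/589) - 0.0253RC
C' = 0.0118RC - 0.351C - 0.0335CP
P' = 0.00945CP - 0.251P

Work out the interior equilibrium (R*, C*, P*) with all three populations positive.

R* ≈ 248, C* ≈ 26.6, P* ≈ 76.8

From dP/dt = 0: 0.00945C* = 0.251, so C* = 26.6.
From dR/dt = 0: 1.16(1 - R*/589) = 0.0253·26.6, giving R* = 589·(1 - 0.579) = 248.
From dC/dt = 0: 0.0118·248 - 0.351 = 0.0335P*, so P* = 2.57/0.0335 = 76.8.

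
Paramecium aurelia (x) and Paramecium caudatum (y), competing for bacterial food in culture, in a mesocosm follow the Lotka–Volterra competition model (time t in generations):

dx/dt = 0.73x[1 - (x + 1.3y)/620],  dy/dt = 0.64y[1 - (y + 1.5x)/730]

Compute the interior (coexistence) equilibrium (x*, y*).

Setting both brackets to zero gives the nullclines x + 1.3y = 620 and 1.5x + y = 730.
Substituting y = 730 - 1.5x into the first: x(1 - 1.3·1.5) = 620 - 1.3·730.
So x* = -329/-0.95 = 346, and then y* = 730 - 1.5·346 = 211.

x* ≈ 346, y* ≈ 211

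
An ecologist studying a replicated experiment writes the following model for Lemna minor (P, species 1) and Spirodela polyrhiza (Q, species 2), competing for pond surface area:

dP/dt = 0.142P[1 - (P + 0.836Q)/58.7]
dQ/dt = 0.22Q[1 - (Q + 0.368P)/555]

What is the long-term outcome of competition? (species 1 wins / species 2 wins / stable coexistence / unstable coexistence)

species 2 excludes species 1

Compare the nullcline intercepts: K1/α12 = 58.7/0.836 = 70.2 < K2 = 555; K2/α21 = 555/0.368 = 1510 > K1 = 58.7.
Since the inequalities point opposite ways, species 2 can invade but species 1 cannot.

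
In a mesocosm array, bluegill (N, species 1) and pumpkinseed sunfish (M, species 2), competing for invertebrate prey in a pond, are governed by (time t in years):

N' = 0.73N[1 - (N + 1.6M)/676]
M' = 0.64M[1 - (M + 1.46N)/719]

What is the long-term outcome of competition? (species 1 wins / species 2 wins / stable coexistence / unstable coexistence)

unstable coexistence (outcome depends on initial conditions)

Compare the nullcline intercepts: K1/α12 = 676/1.6 = 422 < K2 = 719; K2/α21 = 719/1.46 = 492 < K1 = 676.
Since both are reversed, neither can invade when rare; the interior point is a saddle.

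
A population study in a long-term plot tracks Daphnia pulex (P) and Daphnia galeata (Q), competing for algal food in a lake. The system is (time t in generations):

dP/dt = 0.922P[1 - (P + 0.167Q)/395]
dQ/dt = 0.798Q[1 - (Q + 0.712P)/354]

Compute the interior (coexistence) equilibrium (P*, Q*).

P* ≈ 381, Q* ≈ 82.6

Setting both brackets to zero gives the nullclines P + 0.167Q = 395 and 0.712P + Q = 354.
Substituting Q = 354 - 0.712P into the first: P(1 - 0.167·0.712) = 395 - 0.167·354.
So P* = 336/0.881 = 381, and then Q* = 354 - 0.712·381 = 82.6.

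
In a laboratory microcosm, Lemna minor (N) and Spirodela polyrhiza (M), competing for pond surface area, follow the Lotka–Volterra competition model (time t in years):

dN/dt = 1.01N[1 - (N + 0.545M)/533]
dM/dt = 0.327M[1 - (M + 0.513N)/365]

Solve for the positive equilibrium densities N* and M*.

Setting both brackets to zero gives the nullclines N + 0.545M = 533 and 0.513N + M = 365.
Substituting M = 365 - 0.513N into the first: N(1 - 0.545·0.513) = 533 - 0.545·365.
So N* = 334/0.72 = 464, and then M* = 365 - 0.513·464 = 127.

N* ≈ 464, M* ≈ 127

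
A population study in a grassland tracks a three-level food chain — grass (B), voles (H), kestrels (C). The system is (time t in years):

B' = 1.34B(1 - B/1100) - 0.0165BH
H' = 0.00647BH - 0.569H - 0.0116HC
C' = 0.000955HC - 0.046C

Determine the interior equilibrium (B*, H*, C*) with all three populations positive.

B* ≈ 448, H* ≈ 48.2, C* ≈ 201

From dC/dt = 0: 0.000955H* = 0.046, so H* = 48.2.
From dB/dt = 0: 1.34(1 - B*/1100) = 0.0165·48.2, giving B* = 1100·(1 - 0.593) = 448.
From dH/dt = 0: 0.00647·448 - 0.569 = 0.0116C*, so C* = 2.33/0.0116 = 201.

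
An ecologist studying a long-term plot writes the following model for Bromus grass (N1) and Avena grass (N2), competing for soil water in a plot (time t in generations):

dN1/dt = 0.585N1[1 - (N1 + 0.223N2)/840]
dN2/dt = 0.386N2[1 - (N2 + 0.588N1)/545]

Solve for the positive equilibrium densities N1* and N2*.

N1* ≈ 827, N2* ≈ 58.8

Setting both brackets to zero gives the nullclines N1 + 0.223N2 = 840 and 0.588N1 + N2 = 545.
Substituting N2 = 545 - 0.588N1 into the first: N1(1 - 0.223·0.588) = 840 - 0.223·545.
So N1* = 718/0.869 = 827, and then N2* = 545 - 0.588·827 = 58.8.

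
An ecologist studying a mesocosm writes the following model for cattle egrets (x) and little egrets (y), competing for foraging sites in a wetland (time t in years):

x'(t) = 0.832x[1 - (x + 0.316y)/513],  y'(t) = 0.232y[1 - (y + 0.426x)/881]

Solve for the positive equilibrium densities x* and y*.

x* ≈ 271, y* ≈ 766

Setting both brackets to zero gives the nullclines x + 0.316y = 513 and 0.426x + y = 881.
Substituting y = 881 - 0.426x into the first: x(1 - 0.316·0.426) = 513 - 0.316·881.
So x* = 235/0.865 = 271, and then y* = 881 - 0.426·271 = 766.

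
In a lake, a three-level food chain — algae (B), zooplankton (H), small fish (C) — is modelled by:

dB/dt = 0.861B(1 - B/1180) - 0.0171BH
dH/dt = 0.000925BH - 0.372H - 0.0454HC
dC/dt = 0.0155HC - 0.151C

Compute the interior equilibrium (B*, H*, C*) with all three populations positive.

From dC/dt = 0: 0.0155H* = 0.151, so H* = 9.74.
From dB/dt = 0: 0.861(1 - B*/1180) = 0.0171·9.74, giving B* = 1180·(1 - 0.193) = 952.
From dH/dt = 0: 0.000925·952 - 0.372 = 0.0454C*, so C* = 0.508/0.0454 = 11.2.

B* ≈ 952, H* ≈ 9.74, C* ≈ 11.2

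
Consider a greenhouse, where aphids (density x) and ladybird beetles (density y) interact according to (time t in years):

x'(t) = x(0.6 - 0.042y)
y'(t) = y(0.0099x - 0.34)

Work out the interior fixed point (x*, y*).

x* ≈ 34.3, y* ≈ 14.3

Set dy/dt = 0 with y > 0: 0.0099x - 0.34 = 0, so x* = 0.34/0.0099 = 34.3.
Set dx/dt = 0 with x > 0: 0.6 - 0.042y = 0, so y* = 0.6/0.042 = 14.3.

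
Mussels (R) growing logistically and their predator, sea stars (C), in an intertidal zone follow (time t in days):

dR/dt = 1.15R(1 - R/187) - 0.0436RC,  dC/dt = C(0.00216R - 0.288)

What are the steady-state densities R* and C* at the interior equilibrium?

From dC/dt = 0 with C > 0: 0.00216R* = 0.288, so R* = 133.
Substitute into dR/dt = 0: 1.15(1 - 133/187) = 0.0436C*.
The bracket is 0.287, giving C* = 0.33/0.0436 = 7.57.

R* ≈ 133, C* ≈ 7.57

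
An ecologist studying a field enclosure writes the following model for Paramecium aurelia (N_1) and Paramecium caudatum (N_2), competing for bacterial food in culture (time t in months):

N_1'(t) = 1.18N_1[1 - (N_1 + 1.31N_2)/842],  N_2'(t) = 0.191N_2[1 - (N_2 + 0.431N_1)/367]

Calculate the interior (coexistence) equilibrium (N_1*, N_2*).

N_1* ≈ 830, N_2* ≈ 9.41

Setting both brackets to zero gives the nullclines N_1 + 1.31N_2 = 842 and 0.431N_1 + N_2 = 367.
Substituting N_2 = 367 - 0.431N_1 into the first: N_1(1 - 1.31·0.431) = 842 - 1.31·367.
So N_1* = 361/0.435 = 830, and then N_2* = 367 - 0.431·830 = 9.41.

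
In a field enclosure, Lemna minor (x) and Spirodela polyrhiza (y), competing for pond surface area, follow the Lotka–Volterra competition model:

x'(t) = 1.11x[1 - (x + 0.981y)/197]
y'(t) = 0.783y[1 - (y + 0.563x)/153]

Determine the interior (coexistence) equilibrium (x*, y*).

Setting both brackets to zero gives the nullclines x + 0.981y = 197 and 0.563x + y = 153.
Substituting y = 153 - 0.563x into the first: x(1 - 0.981·0.563) = 197 - 0.981·153.
So x* = 46.9/0.448 = 105, and then y* = 153 - 0.563·105 = 94.

x* ≈ 105, y* ≈ 94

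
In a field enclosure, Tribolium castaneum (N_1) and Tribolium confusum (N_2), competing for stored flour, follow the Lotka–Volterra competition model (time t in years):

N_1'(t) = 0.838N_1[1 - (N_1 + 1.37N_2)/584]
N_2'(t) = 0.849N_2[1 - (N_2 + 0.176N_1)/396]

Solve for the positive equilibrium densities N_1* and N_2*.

Setting both brackets to zero gives the nullclines N_1 + 1.37N_2 = 584 and 0.176N_1 + N_2 = 396.
Substituting N_2 = 396 - 0.176N_1 into the first: N_1(1 - 1.37·0.176) = 584 - 1.37·396.
So N_1* = 41.5/0.759 = 54.7, and then N_2* = 396 - 0.176·54.7 = 386.

N_1* ≈ 54.7, N_2* ≈ 386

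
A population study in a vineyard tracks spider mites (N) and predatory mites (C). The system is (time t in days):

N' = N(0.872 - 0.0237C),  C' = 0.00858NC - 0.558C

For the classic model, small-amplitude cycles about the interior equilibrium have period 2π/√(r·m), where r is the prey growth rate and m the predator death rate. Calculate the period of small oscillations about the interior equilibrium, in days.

T ≈ 9.01 days

Here r = 0.872 and m = 0.558, so r·m = 0.487.
ω = √0.487 = 0.698 per day, hence T = 2π/ω ≈ 9.01 days.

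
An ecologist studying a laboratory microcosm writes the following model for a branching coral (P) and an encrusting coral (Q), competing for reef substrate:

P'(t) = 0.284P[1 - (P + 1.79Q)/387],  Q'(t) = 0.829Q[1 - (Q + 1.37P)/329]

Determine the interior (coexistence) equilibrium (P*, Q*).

P* ≈ 139, Q* ≈ 139

Setting both brackets to zero gives the nullclines P + 1.79Q = 387 and 1.37P + Q = 329.
Substituting Q = 329 - 1.37P into the first: P(1 - 1.79·1.37) = 387 - 1.79·329.
So P* = -202/-1.45 = 139, and then Q* = 329 - 1.37·139 = 139.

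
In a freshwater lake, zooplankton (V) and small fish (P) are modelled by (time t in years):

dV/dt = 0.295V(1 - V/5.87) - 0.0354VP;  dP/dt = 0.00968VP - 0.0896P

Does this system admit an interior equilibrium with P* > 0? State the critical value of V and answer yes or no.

Threshold V = 9.26; K < 9.26, so no, the predator goes extinct.

The predator equation gives dP/dt > 0 only when V > 0.0896/0.00968 = 9.26.
Without the predator, V → K = 5.87. Since 5.87 < 9.26, the predator cannot invade.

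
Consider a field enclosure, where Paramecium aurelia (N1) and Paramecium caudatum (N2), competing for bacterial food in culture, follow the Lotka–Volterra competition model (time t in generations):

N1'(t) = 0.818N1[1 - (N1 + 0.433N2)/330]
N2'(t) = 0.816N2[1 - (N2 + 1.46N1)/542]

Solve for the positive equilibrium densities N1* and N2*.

Setting both brackets to zero gives the nullclines N1 + 0.433N2 = 330 and 1.46N1 + N2 = 542.
Substituting N2 = 542 - 1.46N1 into the first: N1(1 - 0.433·1.46) = 330 - 0.433·542.
So N1* = 95.3/0.368 = 259, and then N2* = 542 - 1.46·259 = 164.

N1* ≈ 259, N2* ≈ 164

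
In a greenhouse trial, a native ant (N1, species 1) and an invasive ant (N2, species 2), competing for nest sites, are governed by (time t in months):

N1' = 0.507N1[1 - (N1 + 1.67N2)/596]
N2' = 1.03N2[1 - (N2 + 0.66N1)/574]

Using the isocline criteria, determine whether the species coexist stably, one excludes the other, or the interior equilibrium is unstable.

Compare the nullcline intercepts: K1/α12 = 596/1.67 = 357 < K2 = 574; K2/α21 = 574/0.66 = 870 > K1 = 596.
Since the inequalities point opposite ways, species 2 can invade but species 1 cannot.

species 2 excludes species 1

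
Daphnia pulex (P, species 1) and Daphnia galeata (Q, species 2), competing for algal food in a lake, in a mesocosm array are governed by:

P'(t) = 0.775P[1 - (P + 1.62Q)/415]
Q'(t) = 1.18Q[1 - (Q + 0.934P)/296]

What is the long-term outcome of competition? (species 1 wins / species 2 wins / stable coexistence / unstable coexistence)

unstable coexistence (outcome depends on initial conditions)

Compare the nullcline intercepts: K1/α12 = 415/1.62 = 256 < K2 = 296; K2/α21 = 296/0.934 = 317 < K1 = 415.
Since both are reversed, neither can invade when rare; the interior point is a saddle.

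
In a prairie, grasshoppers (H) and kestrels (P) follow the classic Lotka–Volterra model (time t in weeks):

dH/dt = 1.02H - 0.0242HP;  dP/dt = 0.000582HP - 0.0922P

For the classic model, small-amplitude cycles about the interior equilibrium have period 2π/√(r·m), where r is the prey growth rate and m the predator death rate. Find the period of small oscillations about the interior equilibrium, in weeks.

Here r = 1.02 and m = 0.0922, so r·m = 0.094.
ω = √0.094 = 0.307 per week, hence T = 2π/ω ≈ 20.5 weeks.

T ≈ 20.5 weeks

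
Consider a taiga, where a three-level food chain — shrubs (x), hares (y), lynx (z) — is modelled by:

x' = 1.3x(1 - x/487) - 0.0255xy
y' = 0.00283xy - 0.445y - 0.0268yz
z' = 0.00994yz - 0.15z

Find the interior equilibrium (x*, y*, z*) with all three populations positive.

From dz/dt = 0: 0.00994y* = 0.15, so y* = 15.1.
From dx/dt = 0: 1.3(1 - x*/487) = 0.0255·15.1, giving x* = 487·(1 - 0.296) = 343.
From dy/dt = 0: 0.00283·343 - 0.445 = 0.0268z*, so z* = 0.525/0.0268 = 19.6.

x* ≈ 343, y* ≈ 15.1, z* ≈ 19.6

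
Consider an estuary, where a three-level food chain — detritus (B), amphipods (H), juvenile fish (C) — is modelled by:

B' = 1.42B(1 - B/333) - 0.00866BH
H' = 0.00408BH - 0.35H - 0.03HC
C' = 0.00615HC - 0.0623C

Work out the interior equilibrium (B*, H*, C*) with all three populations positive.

From dC/dt = 0: 0.00615H* = 0.0623, so H* = 10.1.
From dB/dt = 0: 1.42(1 - B*/333) = 0.00866·10.1, giving B* = 333·(1 - 0.0618) = 312.
From dH/dt = 0: 0.00408·312 - 0.35 = 0.03C*, so C* = 0.925/0.03 = 30.8.

B* ≈ 312, H* ≈ 10.1, C* ≈ 30.8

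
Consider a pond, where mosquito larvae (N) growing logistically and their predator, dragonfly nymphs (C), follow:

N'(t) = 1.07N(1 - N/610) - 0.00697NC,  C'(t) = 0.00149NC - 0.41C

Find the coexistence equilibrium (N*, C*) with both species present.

N* ≈ 275, C* ≈ 84.3

From dC/dt = 0 with C > 0: 0.00149N* = 0.41, so N* = 275.
Substitute into dN/dt = 0: 1.07(1 - 275/610) = 0.00697C*.
The bracket is 0.549, giving C* = 0.587/0.00697 = 84.3.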